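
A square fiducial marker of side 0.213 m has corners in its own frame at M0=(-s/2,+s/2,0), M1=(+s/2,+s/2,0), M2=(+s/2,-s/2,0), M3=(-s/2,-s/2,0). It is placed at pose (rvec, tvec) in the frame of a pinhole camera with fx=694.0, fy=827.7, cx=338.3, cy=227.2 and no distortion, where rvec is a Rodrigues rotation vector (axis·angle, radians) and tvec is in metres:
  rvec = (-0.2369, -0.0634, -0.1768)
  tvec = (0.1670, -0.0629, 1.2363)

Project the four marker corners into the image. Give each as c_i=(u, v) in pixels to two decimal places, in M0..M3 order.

c0=(385.43, 266.23) c1=(503.70, 241.59) c2=(476.23, 108.18) c3=(362.16, 129.97)

Intrinsics K: fx=694.0, fy=827.7, cx=338.3, cy=227.2
Marker side s = 0.213 m; corners in marker frame (Z=0):
  M0 = (-0.1065, +0.1065, 0)
  M1 = (+0.1065, +0.1065, 0)
  M2 = (+0.1065, -0.1065, 0)
  M3 = (-0.1065, -0.1065, 0)
rvec = (-0.2369, -0.0634, -0.1768), |rvec| = θ = 0.30232 rad = 17.322°
Rodrigues: sinθ=0.29774, 1−cosθ=0.04535; R = I + sinθ·[k]× + (1−cosθ)·[k]×²:
    [+0.98250 +0.18157 -0.04166]
    [-0.16667 +0.95664 +0.23887]
    [+0.08322 -0.22775 +0.97016]
t = (0.1670, -0.0629, 1.2363) m
M0: Pc = R·M0+t = (+0.08170, +0.05673, +1.20318); u = 694.0·(+0.08170)/1.20318 + 338.3 = 385.4258, v = 827.7·(+0.05673)/1.20318 + 227.2 = 266.2276
M1: Pc = R·M1+t = (+0.29097, +0.02123, +1.22091); u = 694.0·(+0.29097)/1.22091 + 338.3 = 503.6976, v = 827.7·(+0.02123)/1.22091 + 227.2 = 241.5942
M2: Pc = R·M2+t = (+0.25230, -0.18253, +1.26942); u = 694.0·(+0.25230)/1.26942 + 338.3 = 476.2333, v = 827.7·(-0.18253)/1.26942 + 227.2 = 108.1833
M3: Pc = R·M3+t = (+0.04303, -0.14703, +1.25169); u = 694.0·(+0.04303)/1.25169 + 338.3 = 362.1562, v = 827.7·(-0.14703)/1.25169 + 227.2 = 129.9726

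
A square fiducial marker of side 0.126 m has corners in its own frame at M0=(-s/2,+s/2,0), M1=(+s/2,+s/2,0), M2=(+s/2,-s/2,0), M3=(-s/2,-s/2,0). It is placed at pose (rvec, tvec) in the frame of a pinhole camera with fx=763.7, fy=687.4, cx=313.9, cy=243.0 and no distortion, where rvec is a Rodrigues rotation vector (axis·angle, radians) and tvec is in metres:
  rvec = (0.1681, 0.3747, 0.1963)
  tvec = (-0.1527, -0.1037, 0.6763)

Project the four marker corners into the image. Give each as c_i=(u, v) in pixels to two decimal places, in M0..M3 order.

Intrinsics K: fx=763.7, fy=687.4, cx=313.9, cy=243.0
Marker side s = 0.126 m; corners in marker frame (Z=0):
  M0 = (-0.0630, +0.0630, 0)
  M1 = (+0.0630, +0.0630, 0)
  M2 = (+0.0630, -0.0630, 0)
  M3 = (-0.0630, -0.0630, 0)
rvec = (0.1681, 0.3747, 0.1963), |rvec| = θ = 0.45518 rad = 26.080°
Rodrigues: sinθ=0.43963, 1−cosθ=0.10182; R = I + sinθ·[k]× + (1−cosθ)·[k]×²:
    [+0.91207 -0.15864 +0.37811]
    [+0.22054 +0.96718 -0.12621]
    [-0.34568 +0.19850 +0.91712]
t = (-0.1527, -0.1037, 0.6763) m
M0: Pc = R·M0+t = (-0.22015, -0.05666, +0.71058); u = 763.7·(-0.22015)/0.71058 + 313.9 = 77.2889, v = 687.4·(-0.05666)/0.71058 + 243.0 = 188.1865
M1: Pc = R·M1+t = (-0.10523, -0.02887, +0.66703); u = 763.7·(-0.10523)/0.66703 + 313.9 = 193.4145, v = 687.4·(-0.02887)/0.66703 + 243.0 = 213.2446
M2: Pc = R·M2+t = (-0.08525, -0.15074, +0.64202); u = 763.7·(-0.08525)/0.64202 + 313.9 = 212.4976, v = 687.4·(-0.15074)/0.64202 + 243.0 = 81.6067
M3: Pc = R·M3+t = (-0.20017, -0.17853, +0.68557); u = 763.7·(-0.20017)/0.68557 + 313.9 = 90.9230, v = 687.4·(-0.17853)/0.68557 + 243.0 = 63.9975

c0=(77.29, 188.19) c1=(193.41, 213.24) c2=(212.50, 81.61) c3=(90.92, 64.00)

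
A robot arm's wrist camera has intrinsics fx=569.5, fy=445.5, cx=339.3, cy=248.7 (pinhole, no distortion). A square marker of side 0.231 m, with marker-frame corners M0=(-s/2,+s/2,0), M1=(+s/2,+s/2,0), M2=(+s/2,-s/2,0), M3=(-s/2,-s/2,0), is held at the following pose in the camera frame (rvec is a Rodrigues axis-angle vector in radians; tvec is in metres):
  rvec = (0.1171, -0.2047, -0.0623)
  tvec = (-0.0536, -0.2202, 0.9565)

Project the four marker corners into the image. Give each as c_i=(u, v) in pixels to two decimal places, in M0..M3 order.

Intrinsics K: fx=569.5, fy=445.5, cx=339.3, cy=248.7
Marker side s = 0.231 m; corners in marker frame (Z=0):
  M0 = (-0.1155, +0.1155, 0)
  M1 = (+0.1155, +0.1155, 0)
  M2 = (+0.1155, -0.1155, 0)
  M3 = (-0.1155, -0.1155, 0)
rvec = (0.1171, -0.2047, -0.0623), |rvec| = θ = 0.24392 rad = 13.975°
Rodrigues: sinθ=0.24151, 1−cosθ=0.02960; R = I + sinθ·[k]× + (1−cosθ)·[k]×²:
    [+0.97722 +0.04976 -0.20631]
    [-0.07361 +0.99125 -0.10960]
    [+0.19905 +0.12229 +0.97233]
t = (-0.0536, -0.2202, 0.9565) m
M0: Pc = R·M0+t = (-0.16072, -0.09721, +0.94763); u = 569.5·(-0.16072)/0.94763 + 339.3 = 242.7108, v = 445.5·(-0.09721)/0.94763 + 248.7 = 203.0003
M1: Pc = R·M1+t = (+0.06502, -0.11421, +0.99361); u = 569.5·(+0.06502)/0.99361 + 339.3 = 376.5647, v = 445.5·(-0.11421)/0.99361 + 248.7 = 197.4911
M2: Pc = R·M2+t = (+0.05352, -0.34319, +0.96537); u = 569.5·(+0.05352)/0.96537 + 339.3 = 370.8743, v = 445.5·(-0.34319)/0.96537 + 248.7 = 90.3232
M3: Pc = R·M3+t = (-0.17222, -0.32619, +0.91939); u = 569.5·(-0.17222)/0.91939 + 339.3 = 232.6233, v = 445.5·(-0.32619)/0.91939 + 248.7 = 90.6420

c0=(242.71, 203.00) c1=(376.56, 197.49) c2=(370.87, 90.32) c3=(232.62, 90.64)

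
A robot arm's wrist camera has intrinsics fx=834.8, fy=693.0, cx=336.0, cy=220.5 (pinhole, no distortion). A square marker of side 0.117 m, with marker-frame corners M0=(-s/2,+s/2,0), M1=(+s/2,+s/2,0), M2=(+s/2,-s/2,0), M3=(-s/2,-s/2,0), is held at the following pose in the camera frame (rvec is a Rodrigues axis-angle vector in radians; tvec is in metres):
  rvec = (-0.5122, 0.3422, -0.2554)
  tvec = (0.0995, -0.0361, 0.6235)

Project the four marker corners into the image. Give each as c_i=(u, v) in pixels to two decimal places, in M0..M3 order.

c0=(411.58, 256.93) c1=(569.51, 213.75) c2=(524.09, 107.51) c3=(382.47, 151.50)

Intrinsics K: fx=834.8, fy=693.0, cx=336.0, cy=220.5
Marker side s = 0.117 m; corners in marker frame (Z=0):
  M0 = (-0.0585, +0.0585, 0)
  M1 = (+0.0585, +0.0585, 0)
  M2 = (+0.0585, -0.0585, 0)
  M3 = (-0.0585, -0.0585, 0)
rvec = (-0.5122, 0.3422, -0.2554), |rvec| = θ = 0.66684 rad = 38.207°
Rodrigues: sinθ=0.61851, 1−cosθ=0.21422; R = I + sinθ·[k]× + (1−cosθ)·[k]×²:
    [+0.91216 +0.15245 +0.38042]
    [-0.32133 +0.84219 +0.43297]
    [-0.25438 -0.51718 +0.81720]
t = (0.0995, -0.0361, 0.6235) m
M0: Pc = R·M0+t = (+0.05506, +0.03197, +0.60813); u = 834.8·(+0.05506)/0.60813 + 336.0 = 411.5787, v = 693.0·(+0.03197)/0.60813 + 220.5 = 256.9271
M1: Pc = R·M1+t = (+0.16178, -0.00563, +0.57836); u = 834.8·(+0.16178)/0.57836 + 336.0 = 569.5101, v = 693.0·(-0.00563)/0.57836 + 220.5 = 213.7549
M2: Pc = R·M2+t = (+0.14394, -0.10417, +0.63887); u = 834.8·(+0.14394)/0.63887 + 336.0 = 524.0869, v = 693.0·(-0.10417)/0.63887 + 220.5 = 107.5092
M3: Pc = R·M3+t = (+0.03722, -0.06657, +0.66864); u = 834.8·(+0.03722)/0.66864 + 336.0 = 382.4697, v = 693.0·(-0.06657)/0.66864 + 220.5 = 151.5036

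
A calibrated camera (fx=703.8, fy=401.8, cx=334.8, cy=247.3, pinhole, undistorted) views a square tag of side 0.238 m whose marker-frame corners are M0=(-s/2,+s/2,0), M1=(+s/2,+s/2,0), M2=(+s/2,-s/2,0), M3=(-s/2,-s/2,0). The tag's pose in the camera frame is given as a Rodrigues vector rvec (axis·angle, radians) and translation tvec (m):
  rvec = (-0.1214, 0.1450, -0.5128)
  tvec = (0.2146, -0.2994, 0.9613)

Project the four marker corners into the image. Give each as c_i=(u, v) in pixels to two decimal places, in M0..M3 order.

Intrinsics K: fx=703.8, fy=401.8, cx=334.8, cy=247.3
Marker side s = 0.238 m; corners in marker frame (Z=0):
  M0 = (-0.1190, +0.1190, 0)
  M1 = (+0.1190, +0.1190, 0)
  M2 = (+0.1190, -0.1190, 0)
  M3 = (-0.1190, -0.1190, 0)
rvec = (-0.1214, 0.1450, -0.5128), |rvec| = θ = 0.54656 rad = 31.316°
Rodrigues: sinθ=0.51975, 1−cosθ=0.14568; R = I + sinθ·[k]× + (1−cosθ)·[k]×²:
    [+0.86151 +0.47906 +0.16825]
    [-0.49623 +0.86457 +0.07918]
    [-0.10753 -0.15171 +0.98256]
t = (0.2146, -0.2994, 0.9613) m
M0: Pc = R·M0+t = (+0.16909, -0.13746, +0.95604); u = 703.8·(+0.16909)/0.95604 + 334.8 = 459.2767, v = 401.8·(-0.13746)/0.95604 + 247.3 = 189.5273
M1: Pc = R·M1+t = (+0.37413, -0.25557, +0.93045); u = 703.8·(+0.37413)/0.93045 + 334.8 = 617.7929, v = 401.8·(-0.25557)/0.93045 + 247.3 = 136.9373
M2: Pc = R·M2+t = (+0.26011, -0.46134, +0.96656); u = 703.8·(+0.26011)/0.96656 + 334.8 = 524.1999, v = 401.8·(-0.46134)/0.96656 + 247.3 = 55.5218
M3: Pc = R·M3+t = (+0.05507, -0.34323, +0.99215); u = 703.8·(+0.05507)/0.99215 + 334.8 = 373.8667, v = 401.8·(-0.34323)/0.99215 + 247.3 = 108.2979

c0=(459.28, 189.53) c1=(617.79, 136.94) c2=(524.20, 55.52) c3=(373.87, 108.30)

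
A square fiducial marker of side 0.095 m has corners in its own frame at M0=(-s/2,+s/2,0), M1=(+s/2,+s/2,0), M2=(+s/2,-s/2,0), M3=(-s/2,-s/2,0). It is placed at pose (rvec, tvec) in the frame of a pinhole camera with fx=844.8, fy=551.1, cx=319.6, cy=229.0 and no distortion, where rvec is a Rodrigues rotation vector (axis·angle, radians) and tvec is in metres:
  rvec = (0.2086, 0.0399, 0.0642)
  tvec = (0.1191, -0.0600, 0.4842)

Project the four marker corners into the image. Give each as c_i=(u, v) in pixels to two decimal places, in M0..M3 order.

c0=(437.05, 210.27) c1=(600.28, 217.36) c2=(622.12, 108.75) c3=(451.97, 102.08)

Intrinsics K: fx=844.8, fy=551.1, cx=319.6, cy=229.0
Marker side s = 0.095 m; corners in marker frame (Z=0):
  M0 = (-0.0475, +0.0475, 0)
  M1 = (+0.0475, +0.0475, 0)
  M2 = (+0.0475, -0.0475, 0)
  M3 = (-0.0475, -0.0475, 0)
rvec = (0.2086, 0.0399, 0.0642), |rvec| = θ = 0.22187 rad = 12.712°
Rodrigues: sinθ=0.22006, 1−cosθ=0.02451; R = I + sinθ·[k]× + (1−cosθ)·[k]×²:
    [+0.99715 -0.05953 +0.04624]
    [+0.06782 +0.97628 -0.20562]
    [-0.03290 +0.20817 +0.97754]
t = (0.1191, -0.0600, 0.4842) m
M0: Pc = R·M0+t = (+0.06891, -0.01685, +0.49565); u = 844.8·(+0.06891)/0.49565 + 319.6 = 437.0476, v = 551.1·(-0.01685)/0.49565 + 229.0 = 210.2671
M1: Pc = R·M1+t = (+0.16364, -0.01041, +0.49253); u = 844.8·(+0.16364)/0.49253 + 319.6 = 600.2775, v = 551.1·(-0.01041)/0.49253 + 229.0 = 217.3572
M2: Pc = R·M2+t = (+0.16929, -0.10315, +0.47275); u = 844.8·(+0.16929)/0.47275 + 319.6 = 622.1249, v = 551.1·(-0.10315)/0.47275 + 229.0 = 108.7523
M3: Pc = R·M3+t = (+0.07456, -0.10959, +0.47587); u = 844.8·(+0.07456)/0.47587 + 319.6 = 451.9681, v = 551.1·(-0.10959)/0.47587 + 229.0 = 102.0809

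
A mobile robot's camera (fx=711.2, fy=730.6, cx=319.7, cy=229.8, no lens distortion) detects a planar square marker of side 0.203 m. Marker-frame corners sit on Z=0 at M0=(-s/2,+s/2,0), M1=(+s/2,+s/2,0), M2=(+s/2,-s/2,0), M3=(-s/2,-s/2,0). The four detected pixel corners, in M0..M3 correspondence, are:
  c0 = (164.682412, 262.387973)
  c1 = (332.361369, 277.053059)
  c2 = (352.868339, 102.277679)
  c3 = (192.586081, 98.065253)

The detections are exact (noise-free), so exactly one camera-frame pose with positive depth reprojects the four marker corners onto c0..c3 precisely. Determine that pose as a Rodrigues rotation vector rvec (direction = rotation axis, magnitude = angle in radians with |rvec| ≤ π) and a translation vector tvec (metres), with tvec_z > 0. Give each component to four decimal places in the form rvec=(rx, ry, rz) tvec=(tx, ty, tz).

Intrinsics K: fx=711.2, fy=730.6, cx=319.7, cy=229.8
Marker side s = 0.203 m; corners in marker frame (Z=0):
  M0 = (-0.1015, +0.1015, 0)
  M1 = (+0.1015, +0.1015, 0)
  M2 = (+0.1015, -0.1015, 0)
  M3 = (-0.1015, -0.1015, 0)
Detected image corners:
  c0 = (164.682412, 262.387973) px
  c1 = (332.361369, 277.053059) px
  c2 = (352.868339, 102.277679) px
  c3 = (192.586081, 98.065253) px
Planar DLT: solve 8×8 A·h = b for H (H[2,2]=1):
  H  [+731.98927 -188.80000 +258.54526]
  H  [-7.63574 +785.47810 +182.52861]
  H  [-0.28895 -0.26485 +1.00000]
B = K⁻¹H; ‖b₁‖=1.197297, ‖b₂‖=1.197297; λ = 2/(‖b₁‖+‖b₂‖) = 0.835214, sign → tz>0 ⇒ λ=+0.835214
r₁ = λ·B[:,0] = (+0.96811,+0.06718,-0.24133); r₂ = λ·B[:,1] = (-0.12228,+0.96753,-0.22121)
r₃ = r₁×r₂ = (+0.21864,+0.24367,+0.94489); SVD([r₁ r₂ r₃]) → R = UVᵀ:
  R  [+0.96811 -0.12228 +0.21864]
  R  [+0.06718 +0.96753 +0.24367]
  R  [-0.24133 -0.22121 +0.94489]
t = (-0.07182, -0.05404, +0.83521) m
tr R = 2.880537; θ = arccos((tr R − 1)/2) = 0.347379 rad = 19.903°
axis k = ((R−Rᵀ)₃₂, (R−Rᵀ)₁₃, (R−Rᵀ)₂₁) / (2 sinθ) = (-0.682773, +0.675566, +0.278265)
rvec = θ·k = (-0.237181, +0.234677, +0.096663)

rvec=(-0.2372, 0.2347, 0.0967) tvec=(-0.0718, -0.0540, 0.8352)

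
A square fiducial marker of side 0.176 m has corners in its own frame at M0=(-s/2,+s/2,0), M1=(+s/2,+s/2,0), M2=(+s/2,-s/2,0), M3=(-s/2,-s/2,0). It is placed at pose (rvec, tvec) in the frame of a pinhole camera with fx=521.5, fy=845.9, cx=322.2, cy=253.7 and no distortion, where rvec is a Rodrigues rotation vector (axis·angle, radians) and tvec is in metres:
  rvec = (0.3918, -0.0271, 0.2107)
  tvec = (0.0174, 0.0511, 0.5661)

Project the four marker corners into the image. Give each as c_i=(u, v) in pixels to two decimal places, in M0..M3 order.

c0=(245.70, 414.89) c1=(395.51, 460.62) c2=(440.11, 236.65) c3=(272.48, 180.19)

Intrinsics K: fx=521.5, fy=845.9, cx=322.2, cy=253.7
Marker side s = 0.176 m; corners in marker frame (Z=0):
  M0 = (-0.0880, +0.0880, 0)
  M1 = (+0.0880, +0.0880, 0)
  M2 = (+0.0880, -0.0880, 0)
  M3 = (-0.0880, -0.0880, 0)
rvec = (0.3918, -0.0271, 0.2107), |rvec| = θ = 0.44569 rad = 25.536°
Rodrigues: sinθ=0.43108, 1−cosθ=0.09768; R = I + sinθ·[k]× + (1−cosθ)·[k]×²:
    [+0.97781 -0.20902 +0.01439]
    [+0.19857 +0.90268 -0.38177]
    [+0.06681 +0.37615 +0.92415]
t = (0.0174, 0.0511, 0.5661) m
M0: Pc = R·M0+t = (-0.08704, +0.11306, +0.59332); u = 521.5·(-0.08704)/0.59332 + 322.2 = 245.6960, v = 845.9·(+0.11306)/0.59332 + 253.7 = 414.8915
M1: Pc = R·M1+t = (+0.08505, +0.14801, +0.60508); u = 521.5·(+0.08505)/0.60508 + 322.2 = 395.5051, v = 845.9·(+0.14801)/0.60508 + 253.7 = 460.6172
M2: Pc = R·M2+t = (+0.12184, -0.01086, +0.53888); u = 521.5·(+0.12184)/0.53888 + 322.2 = 440.1111, v = 845.9·(-0.01086)/0.53888 + 253.7 = 236.6507
M3: Pc = R·M3+t = (-0.05025, -0.04581, +0.52712); u = 521.5·(-0.05025)/0.52712 + 322.2 = 272.4821, v = 845.9·(-0.04581)/0.52712 + 253.7 = 180.1862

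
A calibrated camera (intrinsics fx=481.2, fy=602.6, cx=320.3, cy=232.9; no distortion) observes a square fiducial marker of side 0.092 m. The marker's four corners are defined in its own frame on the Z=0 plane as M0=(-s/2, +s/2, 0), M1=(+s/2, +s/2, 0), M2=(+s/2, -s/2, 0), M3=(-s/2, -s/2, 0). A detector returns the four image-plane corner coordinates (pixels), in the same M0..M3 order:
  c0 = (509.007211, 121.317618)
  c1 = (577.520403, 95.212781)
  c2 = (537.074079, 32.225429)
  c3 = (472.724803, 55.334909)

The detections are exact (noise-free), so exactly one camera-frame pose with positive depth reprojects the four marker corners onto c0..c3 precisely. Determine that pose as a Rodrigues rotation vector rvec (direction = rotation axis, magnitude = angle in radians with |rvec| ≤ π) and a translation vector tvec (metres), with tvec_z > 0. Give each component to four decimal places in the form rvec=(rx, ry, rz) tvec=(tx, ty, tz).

rvec=(-0.5149, -0.0411, -0.3264) tvec=(0.2529, -0.1570, 0.5983)

Intrinsics K: fx=481.2, fy=602.6, cx=320.3, cy=232.9
Marker side s = 0.092 m; corners in marker frame (Z=0):
  M0 = (-0.0460, +0.0460, 0)
  M1 = (+0.0460, +0.0460, 0)
  M2 = (+0.0460, -0.0460, 0)
  M3 = (-0.0460, -0.0460, 0)
Detected image corners:
  c0 = (509.007211, 121.317618) px
  c1 = (577.520403, 95.212781) px
  c2 = (537.074079, 32.225429) px
  c3 = (472.724803, 55.334909) px
Planar DLT: solve 8×8 A·h = b for H (H[2,2]=1):
  H  [+826.42525 -0.58668 +523.68482]
  H  [-251.61536 +640.16843 +74.72673]
  H  [+0.20069 -0.79720 +1.00000]
B = K⁻¹H; ‖b₁‖=1.671517, ‖b₂‖=1.671518; λ = 2/(‖b₁‖+‖b₂‖) = 0.598259, sign → tz>0 ⇒ λ=+0.598259
r₁ = λ·B[:,0] = (+0.94755,-0.29621,+0.12006); r₂ = λ·B[:,1] = (+0.31673,+0.81989,-0.47693)
r₃ = r₁×r₂ = (+0.04283,+0.48995,+0.87070); SVD([r₁ r₂ r₃]) → R = UVᵀ:
  R  [+0.94755 +0.31673 +0.04283]
  R  [-0.29621 +0.81989 +0.48995]
  R  [+0.12006 -0.47693 +0.87070]
t = (+0.25286, -0.15703, +0.59826) m
tr R = 2.638136; θ = arccos((tr R − 1)/2) = 0.611012 rad = 35.008°
axis k = ((R−Rᵀ)₃₂, (R−Rᵀ)₁₃, (R−Rᵀ)₂₁) / (2 sinθ) = (-0.842675, -0.067309, -0.534200)
rvec = θ·k = (-0.514884, -0.041127, -0.326402)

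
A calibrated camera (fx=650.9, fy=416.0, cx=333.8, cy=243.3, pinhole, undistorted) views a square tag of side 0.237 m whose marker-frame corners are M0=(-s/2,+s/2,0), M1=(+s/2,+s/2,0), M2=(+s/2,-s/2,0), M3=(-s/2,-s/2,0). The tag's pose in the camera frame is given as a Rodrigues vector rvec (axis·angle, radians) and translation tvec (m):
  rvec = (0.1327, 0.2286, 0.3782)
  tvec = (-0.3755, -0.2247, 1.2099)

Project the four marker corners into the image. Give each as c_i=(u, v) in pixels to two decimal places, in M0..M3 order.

c0=(61.61, 190.01) c1=(166.69, 218.99) c2=(207.19, 140.29) c3=(97.06, 113.36)

Intrinsics K: fx=650.9, fy=416.0, cx=333.8, cy=243.3
Marker side s = 0.237 m; corners in marker frame (Z=0):
  M0 = (-0.1185, +0.1185, 0)
  M1 = (+0.1185, +0.1185, 0)
  M2 = (+0.1185, -0.1185, 0)
  M3 = (-0.1185, -0.1185, 0)
rvec = (0.1327, 0.2286, 0.3782), |rvec| = θ = 0.46141 rad = 26.437°
Rodrigues: sinθ=0.44521, 1−cosθ=0.10458; R = I + sinθ·[k]× + (1−cosθ)·[k]×²:
    [+0.90407 -0.35002 +0.24523]
    [+0.37982 +0.92109 -0.08557]
    [-0.19592 +0.17051 +0.96568]
t = (-0.3755, -0.2247, 1.2099) m
M0: Pc = R·M0+t = (-0.52411, -0.16056, +1.25332); u = 650.9·(-0.52411)/1.25332 + 333.8 = 61.6087, v = 416.0·(-0.16056)/1.25332 + 243.3 = 190.0074
M1: Pc = R·M1+t = (-0.30984, -0.07054, +1.20689); u = 650.9·(-0.30984)/1.20689 + 333.8 = 166.6942, v = 416.0·(-0.07054)/1.20689 + 243.3 = 218.9852
M2: Pc = R·M2+t = (-0.22689, -0.28884, +1.16648); u = 650.9·(-0.22689)/1.16648 + 333.8 = 207.1945, v = 416.0·(-0.28884)/1.16648 + 243.3 = 140.2911
M3: Pc = R·M3+t = (-0.44116, -0.37886, +1.21291); u = 650.9·(-0.44116)/1.21291 + 333.8 = 97.0574, v = 416.0·(-0.37886)/1.21291 + 243.3 = 113.3605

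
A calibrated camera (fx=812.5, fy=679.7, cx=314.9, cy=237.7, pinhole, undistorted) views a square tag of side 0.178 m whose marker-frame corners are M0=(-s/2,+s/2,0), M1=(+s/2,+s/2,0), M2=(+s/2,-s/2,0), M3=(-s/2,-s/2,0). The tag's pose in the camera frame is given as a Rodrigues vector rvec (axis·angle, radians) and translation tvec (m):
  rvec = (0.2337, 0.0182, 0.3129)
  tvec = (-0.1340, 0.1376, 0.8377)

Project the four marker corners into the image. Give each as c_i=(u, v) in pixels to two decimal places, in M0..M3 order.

Intrinsics K: fx=812.5, fy=679.7, cx=314.9, cy=237.7
Marker side s = 0.178 m; corners in marker frame (Z=0):
  M0 = (-0.0890, +0.0890, 0)
  M1 = (+0.0890, +0.0890, 0)
  M2 = (+0.0890, -0.0890, 0)
  M3 = (-0.0890, -0.0890, 0)
rvec = (0.2337, 0.0182, 0.3129), |rvec| = θ = 0.39096 rad = 22.401°
Rodrigues: sinθ=0.38108, 1−cosθ=0.07546; R = I + sinθ·[k]× + (1−cosθ)·[k]×²:
    [+0.95150 -0.30289 +0.05384]
    [+0.30709 +0.92471 -0.22498]
    [+0.01836 +0.23060 +0.97287]
t = (-0.1340, 0.1376, 0.8377) m
M0: Pc = R·M0+t = (-0.24564, +0.19257, +0.85659); u = 812.5·(-0.24564)/0.85659 + 314.9 = 81.9024, v = 679.7·(+0.19257)/0.85659 + 237.7 = 390.5017
M1: Pc = R·M1+t = (-0.07627, +0.24723, +0.85986); u = 812.5·(-0.07627)/0.85986 + 314.9 = 242.8275, v = 679.7·(+0.24723)/0.85986 + 237.7 = 433.1301
M2: Pc = R·M2+t = (-0.02236, +0.08263, +0.81881); u = 812.5·(-0.02236)/0.81881 + 314.9 = 292.7133, v = 679.7·(+0.08263)/0.81881 + 237.7 = 306.2935
M3: Pc = R·M3+t = (-0.19173, +0.02797, +0.81554); u = 812.5·(-0.19173)/0.81554 + 314.9 = 123.8886, v = 679.7·(+0.02797)/0.81554 + 237.7 = 261.0114

c0=(81.90, 390.50) c1=(242.83, 433.13) c2=(292.71, 306.29) c3=(123.89, 261.01)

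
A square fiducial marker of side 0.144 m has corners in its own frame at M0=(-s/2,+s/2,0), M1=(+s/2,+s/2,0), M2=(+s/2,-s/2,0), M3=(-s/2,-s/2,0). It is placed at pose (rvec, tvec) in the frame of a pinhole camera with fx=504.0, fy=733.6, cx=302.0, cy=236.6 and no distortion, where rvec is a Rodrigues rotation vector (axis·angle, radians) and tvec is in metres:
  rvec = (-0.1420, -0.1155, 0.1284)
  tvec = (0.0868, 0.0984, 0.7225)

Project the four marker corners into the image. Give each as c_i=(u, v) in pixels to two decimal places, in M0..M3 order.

c0=(307.22, 402.57) c1=(406.49, 418.97) c2=(415.15, 273.71) c3=(318.98, 254.76)

Intrinsics K: fx=504.0, fy=733.6, cx=302.0, cy=236.6
Marker side s = 0.144 m; corners in marker frame (Z=0):
  M0 = (-0.0720, +0.0720, 0)
  M1 = (+0.0720, +0.0720, 0)
  M2 = (+0.0720, -0.0720, 0)
  M3 = (-0.0720, -0.0720, 0)
rvec = (-0.1420, -0.1155, 0.1284), |rvec| = θ = 0.22359 rad = 12.811°
Rodrigues: sinθ=0.22173, 1−cosθ=0.02489; R = I + sinθ·[k]× + (1−cosθ)·[k]×²:
    [+0.98515 -0.11917 -0.12362]
    [+0.13550 +0.98175 +0.13344]
    [+0.10546 -0.14820 +0.98332]
t = (0.0868, 0.0984, 0.7225) m
M0: Pc = R·M0+t = (+0.00729, +0.15933, +0.70424); u = 504.0·(+0.00729)/0.70424 + 302.0 = 307.2167, v = 733.6·(+0.15933)/0.70424 + 236.6 = 402.5736
M1: Pc = R·M1+t = (+0.14915, +0.17884, +0.71942); u = 504.0·(+0.14915)/0.71942 + 302.0 = 406.4893, v = 733.6·(+0.17884)/0.71942 + 236.6 = 418.9664
M2: Pc = R·M2+t = (+0.16631, +0.03747, +0.74076); u = 504.0·(+0.16631)/0.74076 + 302.0 = 415.1542, v = 733.6·(+0.03747)/0.74076 + 236.6 = 273.7075
M3: Pc = R·M3+t = (+0.02445, +0.01796, +0.72558); u = 504.0·(+0.02445)/0.72558 + 302.0 = 318.9829, v = 733.6·(+0.01796)/0.72558 + 236.6 = 254.7565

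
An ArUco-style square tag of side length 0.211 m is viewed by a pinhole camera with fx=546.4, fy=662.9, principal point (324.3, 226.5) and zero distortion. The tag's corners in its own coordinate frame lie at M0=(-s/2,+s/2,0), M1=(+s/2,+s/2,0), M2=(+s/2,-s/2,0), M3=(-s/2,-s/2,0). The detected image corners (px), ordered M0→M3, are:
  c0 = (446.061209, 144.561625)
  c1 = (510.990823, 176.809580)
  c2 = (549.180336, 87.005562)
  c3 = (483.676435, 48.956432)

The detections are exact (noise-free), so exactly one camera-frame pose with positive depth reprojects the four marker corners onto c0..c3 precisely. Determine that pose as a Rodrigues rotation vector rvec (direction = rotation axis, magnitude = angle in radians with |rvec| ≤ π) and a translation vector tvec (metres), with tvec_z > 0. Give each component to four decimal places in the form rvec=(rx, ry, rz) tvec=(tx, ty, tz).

rvec=(0.3120, -0.2832, 0.3593) tvec=(0.4469, -0.2352, 1.4064)

Intrinsics K: fx=546.4, fy=662.9, cx=324.3, cy=226.5
Marker side s = 0.211 m; corners in marker frame (Z=0):
  M0 = (-0.1055, +0.1055, 0)
  M1 = (+0.1055, +0.1055, 0)
  M2 = (+0.1055, -0.1055, 0)
  M3 = (-0.1055, -0.1055, 0)
Detected image corners:
  c0 = (446.061209, 144.561625) px
  c1 = (510.990823, 176.809580) px
  c2 = (549.180336, 87.005562) px
  c3 = (483.676435, 48.956432) px
Planar DLT: solve 8×8 A·h = b for H (H[2,2]=1):
  H  [+423.50715 -92.38907 +497.91788]
  H  [+192.62953 +459.08299 +115.61776]
  H  [+0.23006 +0.17544 +1.00000]
B = K⁻¹H; ‖b₁‖=0.711054, ‖b₂‖=0.711054; λ = 2/(‖b₁‖+‖b₂‖) = 1.406362, sign → tz>0 ⇒ λ=+1.406362
r₁ = λ·B[:,0] = (+0.89802,+0.29812,+0.32354); r₂ = λ·B[:,1] = (-0.38424,+0.88966,+0.24673)
r₃ = r₁×r₂ = (-0.21429,-0.34588,+0.91348); SVD([r₁ r₂ r₃]) → R = UVᵀ:
  R  [+0.89802 -0.38424 -0.21429]
  R  [+0.29812 +0.88966 -0.34588]
  R  [+0.32354 +0.24673 +0.91348]
t = (+0.44687, -0.23524, +1.40636) m
tr R = 2.701157; θ = arccos((tr R − 1)/2) = 0.553711 rad = 31.725°
axis k = ((R−Rᵀ)₃₂, (R−Rᵀ)₁₃, (R−Rᵀ)₂₁) / (2 sinθ) = (+0.563483, -0.511395, +0.648816)
rvec = θ·k = (+0.312007, -0.283165, +0.359257)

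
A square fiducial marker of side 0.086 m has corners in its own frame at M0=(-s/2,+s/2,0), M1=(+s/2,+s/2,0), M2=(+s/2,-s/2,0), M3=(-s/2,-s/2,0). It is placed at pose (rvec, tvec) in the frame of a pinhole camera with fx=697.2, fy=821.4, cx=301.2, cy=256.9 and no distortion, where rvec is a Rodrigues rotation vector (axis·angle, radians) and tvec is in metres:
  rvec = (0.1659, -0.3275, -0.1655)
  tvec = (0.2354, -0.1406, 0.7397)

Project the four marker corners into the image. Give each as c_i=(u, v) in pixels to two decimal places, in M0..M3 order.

c0=(491.98, 155.51) c1=(558.96, 141.56) c2=(553.75, 46.77) c3=(485.07, 57.57)

Intrinsics K: fx=697.2, fy=821.4, cx=301.2, cy=256.9
Marker side s = 0.086 m; corners in marker frame (Z=0):
  M0 = (-0.0430, +0.0430, 0)
  M1 = (+0.0430, +0.0430, 0)
  M2 = (+0.0430, -0.0430, 0)
  M3 = (-0.0430, -0.0430, 0)
rvec = (0.1659, -0.3275, -0.1655), |rvec| = θ = 0.40270 rad = 23.073°
Rodrigues: sinθ=0.39191, 1−cosθ=0.07999; R = I + sinθ·[k]× + (1−cosθ)·[k]×²:
    [+0.93358 +0.13426 -0.33226]
    [-0.18786 +0.97291 -0.13472]
    [+0.30518 +0.18819 +0.93352]
t = (0.2354, -0.1406, 0.7397) m
M0: Pc = R·M0+t = (+0.20103, -0.09069, +0.73467); u = 697.2·(+0.20103)/0.73467 + 301.2 = 491.9764, v = 821.4·(-0.09069)/0.73467 + 256.9 = 155.5075
M1: Pc = R·M1+t = (+0.28132, -0.10684, +0.76091); u = 697.2·(+0.28132)/0.76091 + 301.2 = 558.9614, v = 821.4·(-0.10684)/0.76091 + 256.9 = 141.5641
M2: Pc = R·M2+t = (+0.26977, -0.19051, +0.74473); u = 697.2·(+0.26977)/0.74473 + 301.2 = 553.7533, v = 821.4·(-0.19051)/0.74473 + 256.9 = 46.7734
M3: Pc = R·M3+t = (+0.18948, -0.17436, +0.71849); u = 697.2·(+0.18948)/0.71849 + 301.2 = 485.0692, v = 821.4·(-0.17436)/0.71849 + 256.9 = 57.5683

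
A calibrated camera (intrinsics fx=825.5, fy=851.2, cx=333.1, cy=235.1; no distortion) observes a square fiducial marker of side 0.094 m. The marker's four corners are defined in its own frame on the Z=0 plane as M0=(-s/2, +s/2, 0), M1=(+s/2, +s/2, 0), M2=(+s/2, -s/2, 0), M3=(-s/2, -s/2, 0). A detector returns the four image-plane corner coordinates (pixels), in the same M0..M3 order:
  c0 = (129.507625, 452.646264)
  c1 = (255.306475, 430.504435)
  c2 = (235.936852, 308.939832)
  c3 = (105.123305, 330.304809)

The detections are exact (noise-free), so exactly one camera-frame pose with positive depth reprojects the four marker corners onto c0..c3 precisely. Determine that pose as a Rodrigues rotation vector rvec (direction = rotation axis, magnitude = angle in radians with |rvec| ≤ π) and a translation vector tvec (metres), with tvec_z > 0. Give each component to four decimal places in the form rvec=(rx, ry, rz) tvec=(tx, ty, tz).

Intrinsics K: fx=825.5, fy=851.2, cx=333.1, cy=235.1
Marker side s = 0.094 m; corners in marker frame (Z=0):
  M0 = (-0.0470, +0.0470, 0)
  M1 = (+0.0470, +0.0470, 0)
  M2 = (+0.0470, -0.0470, 0)
  M3 = (-0.0470, -0.0470, 0)
Detected image corners:
  c0 = (129.507625, 452.646264) px
  c1 = (255.306475, 430.504435) px
  c2 = (235.936852, 308.939832) px
  c3 = (105.123305, 330.304809) px
Planar DLT: solve 8×8 A·h = b for H (H[2,2]=1):
  H  [+1389.46384 +303.75104 +182.08557]
  H  [-179.07038 +1446.65455 +381.65271]
  H  [+0.13774 +0.39230 +1.00000]
B = K⁻¹H; ‖b₁‖=1.652198, ‖b₂‖=1.652198; λ = 2/(‖b₁‖+‖b₂‖) = 0.605254, sign → tz>0 ⇒ λ=+0.605254
r₁ = λ·B[:,0] = (+0.98511,-0.15036,+0.08337); r₂ = λ·B[:,1] = (+0.12690,+0.96308,+0.23744)
r₃ = r₁×r₂ = (-0.11599,-0.22333,+0.96782); SVD([r₁ r₂ r₃]) → R = UVᵀ:
  R  [+0.98511 +0.12690 -0.11599]
  R  [-0.15036 +0.96308 -0.22333]
  R  [+0.08337 +0.23744 +0.96782]
t = (-0.11072, +0.10421, +0.60525) m
tr R = 2.916006; θ = arccos((tr R − 1)/2) = 0.290842 rad = 16.664°
axis k = ((R−Rᵀ)₃₂, (R−Rᵀ)₁₃, (R−Rᵀ)₂₁) / (2 sinθ) = (+0.803406, -0.347613, -0.483430)
rvec = θ·k = (+0.233664, -0.101100, -0.140602)

rvec=(0.2337, -0.1011, -0.1406) tvec=(-0.1107, 0.1042, 0.6053)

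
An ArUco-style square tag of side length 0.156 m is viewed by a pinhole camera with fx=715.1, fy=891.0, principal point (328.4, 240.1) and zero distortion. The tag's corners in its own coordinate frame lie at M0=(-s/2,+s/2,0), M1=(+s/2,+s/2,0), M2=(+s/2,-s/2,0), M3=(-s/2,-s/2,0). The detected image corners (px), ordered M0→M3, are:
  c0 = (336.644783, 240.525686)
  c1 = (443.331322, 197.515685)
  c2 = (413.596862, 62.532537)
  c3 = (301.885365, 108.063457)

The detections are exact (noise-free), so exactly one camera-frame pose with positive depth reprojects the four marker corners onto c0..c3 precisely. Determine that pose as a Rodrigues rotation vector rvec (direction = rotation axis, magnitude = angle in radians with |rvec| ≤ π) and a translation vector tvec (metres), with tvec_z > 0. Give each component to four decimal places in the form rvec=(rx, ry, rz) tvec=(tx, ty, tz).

Intrinsics K: fx=715.1, fy=891.0, cx=328.4, cy=240.1
Marker side s = 0.156 m; corners in marker frame (Z=0):
  M0 = (-0.0780, +0.0780, 0)
  M1 = (+0.0780, +0.0780, 0)
  M2 = (+0.0780, -0.0780, 0)
  M3 = (-0.0780, -0.0780, 0)
Detected image corners:
  c0 = (336.644783, 240.525686) px
  c1 = (443.331322, 197.515685) px
  c2 = (413.596862, 62.532537) px
  c3 = (301.885365, 108.063457) px
Planar DLT: solve 8×8 A·h = b for H (H[2,2]=1):
  H  [+691.71773 +319.35157 +374.15344]
  H  [-286.80941 +903.01619 +153.76671]
  H  [-0.02112 +0.30122 +1.00000]
B = K⁻¹H; ‖b₁‖=1.027115, ‖b₂‖=1.027115; λ = 2/(‖b₁‖+‖b₂‖) = 0.973600, sign → tz>0 ⇒ λ=+0.973600
r₁ = λ·B[:,0] = (+0.95121,-0.30786,-0.02057); r₂ = λ·B[:,1] = (+0.30012,+0.90770,+0.29326)
r₃ = r₁×r₂ = (-0.07161,-0.28513,+0.95581); SVD([r₁ r₂ r₃]) → R = UVᵀ:
  R  [+0.95121 +0.30012 -0.07161]
  R  [-0.30786 +0.90770 -0.28513]
  R  [-0.02057 +0.29326 +0.95581]
t = (+0.06229, -0.09434, +0.97360) m
tr R = 2.814725; θ = arccos((tr R − 1)/2) = 0.433830 rad = 24.857°
axis k = ((R−Rᵀ)₃₂, (R−Rᵀ)₁₃, (R−Rᵀ)₂₁) / (2 sinθ) = (+0.687990, -0.060721, -0.723176)
rvec = θ·k = (+0.298471, -0.026343, -0.313735)

rvec=(0.2985, -0.0263, -0.3137) tvec=(0.0623, -0.0943, 0.9736)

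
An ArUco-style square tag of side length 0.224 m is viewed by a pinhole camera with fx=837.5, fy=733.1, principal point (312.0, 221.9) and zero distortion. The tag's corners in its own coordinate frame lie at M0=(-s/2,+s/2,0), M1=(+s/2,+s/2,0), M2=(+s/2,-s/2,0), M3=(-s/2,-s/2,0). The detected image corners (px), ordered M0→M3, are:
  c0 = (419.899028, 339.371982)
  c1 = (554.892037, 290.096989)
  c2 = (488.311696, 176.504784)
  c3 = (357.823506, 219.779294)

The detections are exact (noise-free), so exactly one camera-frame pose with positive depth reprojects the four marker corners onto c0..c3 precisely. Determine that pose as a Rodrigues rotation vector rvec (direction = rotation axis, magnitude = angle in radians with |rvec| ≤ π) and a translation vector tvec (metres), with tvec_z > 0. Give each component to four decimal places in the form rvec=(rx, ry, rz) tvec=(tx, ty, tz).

Intrinsics K: fx=837.5, fy=733.1, cx=312.0, cy=221.9
Marker side s = 0.224 m; corners in marker frame (Z=0):
  M0 = (-0.1120, +0.1120, 0)
  M1 = (+0.1120, +0.1120, 0)
  M2 = (+0.1120, -0.1120, 0)
  M3 = (-0.1120, -0.1120, 0)
Detected image corners:
  c0 = (419.899028, 339.371982) px
  c1 = (554.892037, 290.096989) px
  c2 = (488.311696, 176.504784) px
  c3 = (357.823506, 219.779294) px
Planar DLT: solve 8×8 A·h = b for H (H[2,2]=1):
  H  [+657.10612 +186.98408 +455.49494]
  H  [-169.77144 +463.75756 +254.63027]
  H  [+0.14226 -0.22045 +1.00000]
B = K⁻¹H; ‖b₁‖=0.794301, ‖b₂‖=0.794301; λ = 2/(‖b₁‖+‖b₂‖) = 1.258969, sign → tz>0 ⇒ λ=+1.258969
r₁ = λ·B[:,0] = (+0.92107,-0.34576,+0.17910); r₂ = λ·B[:,1] = (+0.38448,+0.88043,-0.27754)
r₃ = r₁×r₂ = (-0.06173,+0.32449,+0.94387); SVD([r₁ r₂ r₃]) → R = UVᵀ:
  R  [+0.92107 +0.38448 -0.06173]
  R  [-0.34576 +0.88043 +0.32449]
  R  [+0.17910 -0.27754 +0.94387]
t = (+0.21571, +0.05621, +1.25897) m
tr R = 2.745369; θ = arccos((tr R − 1)/2) = 0.510123 rad = 29.228°
axis k = ((R−Rᵀ)₃₂, (R−Rᵀ)₁₃, (R−Rᵀ)₂₁) / (2 sinθ) = (-0.616471, -0.246609, -0.747761)
rvec = θ·k = (-0.314476, -0.125801, -0.381450)

rvec=(-0.3145, -0.1258, -0.3814) tvec=(0.2157, 0.0562, 1.2590)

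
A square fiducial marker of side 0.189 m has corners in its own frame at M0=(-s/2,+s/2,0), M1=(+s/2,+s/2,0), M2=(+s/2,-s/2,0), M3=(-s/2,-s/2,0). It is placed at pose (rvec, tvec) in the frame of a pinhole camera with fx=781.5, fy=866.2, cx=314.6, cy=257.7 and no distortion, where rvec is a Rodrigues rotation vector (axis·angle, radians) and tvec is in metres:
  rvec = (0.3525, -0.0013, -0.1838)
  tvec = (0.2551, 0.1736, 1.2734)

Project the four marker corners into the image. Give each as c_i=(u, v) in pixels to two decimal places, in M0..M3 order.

Intrinsics K: fx=781.5, fy=866.2, cx=314.6, cy=257.7
Marker side s = 0.189 m; corners in marker frame (Z=0):
  M0 = (-0.0945, +0.0945, 0)
  M1 = (+0.0945, +0.0945, 0)
  M2 = (+0.0945, -0.0945, 0)
  M3 = (-0.0945, -0.0945, 0)
rvec = (0.3525, -0.0013, -0.1838), |rvec| = θ = 0.39754 rad = 22.778°
Rodrigues: sinθ=0.38715, 1−cosθ=0.07798; R = I + sinθ·[k]× + (1−cosθ)·[k]×²:
    [+0.98333 +0.17877 -0.03324]
    [-0.17922 +0.92202 -0.34317]
    [-0.03070 +0.34341 +0.93868]
t = (0.2551, 0.1736, 1.2734) m
M0: Pc = R·M0+t = (+0.17907, +0.27767, +1.30875); u = 781.5·(+0.17907)/1.30875 + 314.6 = 421.5282, v = 866.2·(+0.27767)/1.30875 + 257.7 = 441.4743
M1: Pc = R·M1+t = (+0.36492, +0.24379, +1.30295); u = 781.5·(+0.36492)/1.30295 + 314.6 = 533.4754, v = 866.2·(+0.24379)/1.30295 + 257.7 = 419.7739
M2: Pc = R·M2+t = (+0.33113, +0.06953, +1.23805); u = 781.5·(+0.33113)/1.23805 + 314.6 = 523.6218, v = 866.2·(+0.06953)/1.23805 + 257.7 = 306.3488
M3: Pc = R·M3+t = (+0.14528, +0.10341, +1.24385); u = 781.5·(+0.14528)/1.24385 + 314.6 = 405.8791, v = 866.2·(+0.10341)/1.24385 + 257.7 = 329.7106

c0=(421.53, 441.47) c1=(533.48, 419.77) c2=(523.62, 306.35) c3=(405.88, 329.71)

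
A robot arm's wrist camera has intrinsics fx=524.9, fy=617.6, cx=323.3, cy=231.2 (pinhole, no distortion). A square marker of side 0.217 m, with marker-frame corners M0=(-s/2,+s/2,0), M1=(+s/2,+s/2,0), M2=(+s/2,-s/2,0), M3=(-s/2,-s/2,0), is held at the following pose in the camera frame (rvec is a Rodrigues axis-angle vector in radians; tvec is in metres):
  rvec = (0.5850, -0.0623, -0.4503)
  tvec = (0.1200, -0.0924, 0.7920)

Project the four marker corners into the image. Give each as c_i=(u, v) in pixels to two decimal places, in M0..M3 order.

c0=(362.92, 255.84) c1=(485.30, 188.36) c2=(450.08, 44.65) c3=(308.82, 125.85)

Intrinsics K: fx=524.9, fy=617.6, cx=323.3, cy=231.2
Marker side s = 0.217 m; corners in marker frame (Z=0):
  M0 = (-0.1085, +0.1085, 0)
  M1 = (+0.1085, +0.1085, 0)
  M2 = (+0.1085, -0.1085, 0)
  M3 = (-0.1085, -0.1085, 0)
rvec = (0.5850, -0.0623, -0.4503), |rvec| = θ = 0.74086 rad = 42.448°
Rodrigues: sinθ=0.67492, 1−cosθ=0.26211; R = I + sinθ·[k]× + (1−cosθ)·[k]×²:
    [+0.90131 +0.39282 -0.18255]
    [-0.42763 +0.73974 -0.51954]
    [-0.06904 +0.54633 +0.83472]
t = (0.1200, -0.0924, 0.7920) m
M0: Pc = R·M0+t = (+0.06483, +0.03426, +0.85877); u = 524.9·(+0.06483)/0.85877 + 323.3 = 362.9245, v = 617.6·(+0.03426)/0.85877 + 231.2 = 255.8383
M1: Pc = R·M1+t = (+0.26041, -0.05854, +0.84379); u = 524.9·(+0.26041)/0.84379 + 323.3 = 485.2973, v = 617.6·(-0.05854)/0.84379 + 231.2 = 188.3554
M2: Pc = R·M2+t = (+0.17517, -0.21906, +0.72523); u = 524.9·(+0.17517)/0.72523 + 323.3 = 450.0839, v = 617.6·(-0.21906)/0.72523 + 231.2 = 44.6513
M3: Pc = R·M3+t = (-0.02041, -0.12626, +0.74021); u = 524.9·(-0.02041)/0.74021 + 323.3 = 308.8244, v = 617.6·(-0.12626)/0.74021 + 231.2 = 125.8510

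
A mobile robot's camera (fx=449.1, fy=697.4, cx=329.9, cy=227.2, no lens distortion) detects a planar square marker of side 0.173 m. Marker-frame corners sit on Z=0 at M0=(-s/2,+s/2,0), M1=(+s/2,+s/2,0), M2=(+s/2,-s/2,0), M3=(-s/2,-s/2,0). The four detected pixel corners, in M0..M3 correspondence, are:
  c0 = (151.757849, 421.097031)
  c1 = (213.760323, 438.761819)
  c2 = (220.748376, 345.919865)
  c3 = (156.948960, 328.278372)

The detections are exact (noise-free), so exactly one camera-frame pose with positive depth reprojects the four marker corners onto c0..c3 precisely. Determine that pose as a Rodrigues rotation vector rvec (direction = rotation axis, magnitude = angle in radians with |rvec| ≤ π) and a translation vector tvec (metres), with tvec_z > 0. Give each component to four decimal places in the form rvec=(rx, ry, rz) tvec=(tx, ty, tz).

rvec=(0.1923, 0.0550, 0.1637) tvec=(-0.3859, 0.2704, 1.2017)

Intrinsics K: fx=449.1, fy=697.4, cx=329.9, cy=227.2
Marker side s = 0.173 m; corners in marker frame (Z=0):
  M0 = (-0.0865, +0.0865, 0)
  M1 = (+0.0865, +0.0865, 0)
  M2 = (+0.0865, -0.0865, 0)
  M3 = (-0.0865, -0.0865, 0)
Detected image corners:
  c0 = (151.757849, 421.097031) px
  c1 = (213.760323, 438.761819) px
  c2 = (220.748376, 345.919865) px
  c3 = (156.948960, 328.278372) px
Planar DLT: solve 8×8 A·h = b for H (H[2,2]=1):
  H  [+357.52264 -5.08355 +185.67345]
  H  [+89.67042 +598.72385 +384.14009]
  H  [-0.03226 +0.16201 +1.00000]
B = K⁻¹H; ‖b₁‖=0.832125, ‖b₂‖=0.832125; λ = 2/(‖b₁‖+‖b₂‖) = 1.201743, sign → tz>0 ⇒ λ=+1.201743
r₁ = λ·B[:,0] = (+0.98517,+0.16715,-0.03877); r₂ = λ·B[:,1] = (-0.15662,+0.96828,+0.19469)
r₃ = r₁×r₂ = (+0.07008,-0.18573,+0.98010); SVD([r₁ r₂ r₃]) → R = UVᵀ:
  R  [+0.98517 -0.15662 +0.07008]
  R  [+0.16715 +0.96828 -0.18573]
  R  [-0.03877 +0.19469 +0.98010]
t = (-0.38593, +0.27044, +1.20174) m
tr R = 2.933547; θ = arccos((tr R − 1)/2) = 0.258505 rad = 14.811°
axis k = ((R−Rᵀ)₃₂, (R−Rᵀ)₁₃, (R−Rᵀ)₂₁) / (2 sinθ) = (+0.744080, +0.212895, +0.633261)
rvec = θ·k = (+0.192348, +0.055034, +0.163701)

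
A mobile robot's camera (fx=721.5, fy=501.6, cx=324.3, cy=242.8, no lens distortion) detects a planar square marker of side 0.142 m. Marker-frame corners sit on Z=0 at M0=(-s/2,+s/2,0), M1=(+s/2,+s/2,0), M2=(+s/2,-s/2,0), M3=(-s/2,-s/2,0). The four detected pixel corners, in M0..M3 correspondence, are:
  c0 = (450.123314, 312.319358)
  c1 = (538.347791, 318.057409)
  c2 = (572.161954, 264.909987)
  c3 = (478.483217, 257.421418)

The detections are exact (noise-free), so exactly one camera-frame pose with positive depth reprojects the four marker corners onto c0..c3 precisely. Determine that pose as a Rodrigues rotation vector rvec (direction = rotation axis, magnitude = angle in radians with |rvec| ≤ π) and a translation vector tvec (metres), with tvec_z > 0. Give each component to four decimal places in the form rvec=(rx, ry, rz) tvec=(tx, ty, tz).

rvec=(0.5466, -0.1435, 0.1604) tvec=(0.2701, 0.0971, 1.0506)

Intrinsics K: fx=721.5, fy=501.6, cx=324.3, cy=242.8
Marker side s = 0.142 m; corners in marker frame (Z=0):
  M0 = (-0.0710, +0.0710, 0)
  M1 = (+0.0710, +0.0710, 0)
  M2 = (+0.0710, -0.0710, 0)
  M3 = (-0.0710, -0.0710, 0)
Detected image corners:
  c0 = (450.123314, 312.319358) px
  c1 = (538.347791, 318.057409) px
  c2 = (572.161954, 264.909987) px
  c3 = (478.483217, 257.421418) px
Planar DLT: solve 8×8 A·h = b for H (H[2,2]=1):
  H  [+726.20904 +25.65137 +509.79608]
  H  [+95.18134 +518.75511 +289.13778]
  H  [+0.16941 +0.48022 +1.00000]
B = K⁻¹H; ‖b₁‖=0.951798, ‖b₂‖=0.951798; λ = 2/(‖b₁‖+‖b₂‖) = 1.050643, sign → tz>0 ⇒ λ=+1.050643
r₁ = λ·B[:,0] = (+0.97750,+0.11321,+0.17799); r₂ = λ·B[:,1] = (-0.18943,+0.84235,+0.50454)
r₃ = r₁×r₂ = (-0.09281,-0.52690,+0.84485); SVD([r₁ r₂ r₃]) → R = UVᵀ:
  R  [+0.97750 -0.18943 -0.09281]
  R  [+0.11321 +0.84235 -0.52690]
  R  [+0.17799 +0.50454 +0.84485]
t = (+0.27012, +0.09706, +1.05064) m
tr R = 2.664698; θ = arccos((tr R − 1)/2) = 0.587464 rad = 33.659°
axis k = ((R−Rᵀ)₃₂, (R−Rᵀ)₁₃, (R−Rᵀ)₂₁) / (2 sinθ) = (+0.930477, -0.244286, +0.273014)
rvec = θ·k = (+0.546622, -0.143509, +0.160386)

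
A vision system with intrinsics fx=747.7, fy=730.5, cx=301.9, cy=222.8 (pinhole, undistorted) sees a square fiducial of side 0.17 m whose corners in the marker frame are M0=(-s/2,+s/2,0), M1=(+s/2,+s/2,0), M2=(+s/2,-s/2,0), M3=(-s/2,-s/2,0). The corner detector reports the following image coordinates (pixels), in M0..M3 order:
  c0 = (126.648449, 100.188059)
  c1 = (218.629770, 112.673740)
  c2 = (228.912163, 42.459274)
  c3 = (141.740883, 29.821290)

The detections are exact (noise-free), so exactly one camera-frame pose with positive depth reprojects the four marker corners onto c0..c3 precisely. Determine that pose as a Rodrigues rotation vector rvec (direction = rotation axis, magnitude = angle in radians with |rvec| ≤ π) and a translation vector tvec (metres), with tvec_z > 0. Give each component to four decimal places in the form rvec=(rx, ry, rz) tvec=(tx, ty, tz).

rvec=(-0.4469, -0.1229, 0.1010) tvec=(-0.2334, -0.2972, 1.4248)

Intrinsics K: fx=747.7, fy=730.5, cx=301.9, cy=222.8
Marker side s = 0.17 m; corners in marker frame (Z=0):
  M0 = (-0.0850, +0.0850, 0)
  M1 = (+0.0850, +0.0850, 0)
  M2 = (+0.0850, -0.0850, 0)
  M3 = (-0.0850, -0.0850, 0)
Detected image corners:
  c0 = (126.648449, 100.188059) px
  c1 = (218.629770, 112.673740) px
  c2 = (228.912163, 42.459274) px
  c3 = (141.740883, 29.821290) px
Planar DLT: solve 8×8 A·h = b for H (H[2,2]=1):
  H  [+538.63012 -129.37493 +179.40491]
  H  [+78.71566 +391.63616 +70.40656]
  H  [+0.06749 -0.30631 +1.00000]
B = K⁻¹H; ‖b₁‖=0.701846, ‖b₂‖=0.701846; λ = 2/(‖b₁‖+‖b₂‖) = 1.424815, sign → tz>0 ⇒ λ=+1.424815
r₁ = λ·B[:,0] = (+0.98759,+0.12420,+0.09616); r₂ = λ·B[:,1] = (-0.07032,+0.89698,-0.43644)
r₃ = r₁×r₂ = (-0.14046,+0.42426,+0.89458); SVD([r₁ r₂ r₃]) → R = UVᵀ:
  R  [+0.98759 -0.07032 -0.14046]
  R  [+0.12420 +0.89698 +0.42426]
  R  [+0.09616 -0.43644 +0.89458]
t = (-0.23343, -0.29724, +1.42481) m
tr R = 2.779153; θ = arccos((tr R − 1)/2) = 0.474379 rad = 27.180°
axis k = ((R−Rᵀ)₃₂, (R−Rᵀ)₁₃, (R−Rᵀ)₂₁) / (2 sinθ) = (-0.942116, -0.259000, +0.212924)
rvec = θ·k = (-0.446920, -0.122864, +0.101006)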